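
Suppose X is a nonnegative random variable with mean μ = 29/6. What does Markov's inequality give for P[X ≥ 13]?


μ = E[X] = 29/6, a = 13.
Markov: P[X ≥ 13] ≤ μ/a = (29/6)/13 = 29/78.
Numerically: ≈ 0.3718.
(Since a = 13 > μ = 4.8333, the bound 29/78 is < 1 and informative.)

P[X ≥ 13] ≤ 29/78 ≈ 0.3718.


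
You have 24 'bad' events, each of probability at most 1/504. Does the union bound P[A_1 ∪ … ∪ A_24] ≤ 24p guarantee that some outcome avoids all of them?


Union bound: P[∪_{i=1}^{24} A_i] ≤ Σ_i P[A_i] ≤ 24·p = 24·(1/504) = 1/21.
Numerically: 1/21 ≈ 0.0476190.
Is 1/21 < 1? YES.
Since P[∪ A_i] ≤ 1/21 < 1, the complement has P[∩ A_i^c] ≥ 1 − 1/21 = 20/21 > 0, so some outcome avoids every A_i.

24·p = 1/21 ≈ 0.0476190; existence CERTIFIED by the union bound.


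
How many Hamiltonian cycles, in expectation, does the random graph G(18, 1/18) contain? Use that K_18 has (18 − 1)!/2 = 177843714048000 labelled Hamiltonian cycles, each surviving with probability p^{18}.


K_18 has (18 − 1)!/2 = 177843714048000 labelled Hamiltonian cycles.
For each such Hamiltonian cycle H, let X_H = 1 if all 18 edges of H are present in G. Then P[X_H = 1] = p^{18} = (1/18)^{18} = 1/39346408075296537575424.
Summing the indicators: E[X] = Σ_H E[X_H] = 177843714048000 · p^{18} = 177843714048000 · 1/39346408075296537575424 = 14889875/3294258113514384.
Numerically: E[X] ≈ 4.52e-09.

E[X] = 177843714048000 · (1/18)^{18} = 14889875/3294258113514384 ≈ 4.52e-09.


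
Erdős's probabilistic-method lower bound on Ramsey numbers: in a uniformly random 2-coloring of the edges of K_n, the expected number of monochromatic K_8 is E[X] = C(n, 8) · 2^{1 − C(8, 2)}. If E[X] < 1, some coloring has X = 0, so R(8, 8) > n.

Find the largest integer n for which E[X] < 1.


We need C(n, 8) · 2^{1 − 28} < 1, i.e. C(n, 8) < 2^{28 − 1} = 134217728.
Check values of n near the boundary:
  n = 37: C(37, 8) = 38608020; 38608020 < 134217728? YES
  n = 38: C(38, 8) = 48903492; 48903492 < 134217728? YES
  n = 39: C(39, 8) = 61523748; 61523748 < 134217728? YES
  n = 40: C(40, 8) = 76904685; 76904685 < 134217728? YES
  n = 41: C(41, 8) = 95548245; 95548245 < 134217728? YES
  n = 42: C(42, 8) = 118030185; 118030185 < 134217728? YES
  n = 43: C(43, 8) = 145008513; 145008513 < 134217728? NO
  n = 44: C(44, 8) = 177232627; 177232627 < 134217728? NO
The largest n with C(n, 8) < 134217728 is n = 42 (where E[X] = 118030185/134217728 ≈ 0.8794). Hence R(8, 8) > 42, i.e. R(8, 8) ≥ 43.

Largest n = 42; hence R(8, 8) > 42.


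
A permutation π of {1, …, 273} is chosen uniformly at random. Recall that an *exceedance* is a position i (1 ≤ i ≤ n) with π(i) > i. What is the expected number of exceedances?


Write X = Σ_{i=1}^{273} X_i, where X_i = 1_{π(i) > i}.
For each fixed i, π(i) is uniform over {1, …, 273} (marginal of a uniform permutation), so P[π(i) > i] = (n − i)/n. Summing: Σ_{i=1}^{273} (n − i)/n = (0 + 1 + … + 272)/273 = 273(273 − 1)/(2·273) = (273 − 1)/2.
Hence E[X] = Σ_{i=1}^{273} (273 − i)/273 = 136 ≈ 136.000.

E[X] = 136 = 136.000.


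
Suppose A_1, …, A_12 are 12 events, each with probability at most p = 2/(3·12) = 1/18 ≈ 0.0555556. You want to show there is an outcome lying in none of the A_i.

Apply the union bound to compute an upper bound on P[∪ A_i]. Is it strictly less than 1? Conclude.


Union bound: P[∪_{i=1}^{12} A_i] ≤ Σ_i P[A_i] ≤ 12·p = 12·(1/18) = 2/3.
Numerically: 2/3 ≈ 0.6666667.
Is 2/3 < 1? YES.
Since P[∪ A_i] ≤ 2/3 < 1, the complement has P[∩ A_i^c] ≥ 1 − 2/3 = 1/3 > 0, so some outcome avoids every A_i.

12·p = 2/3 ≈ 0.6666667; existence CERTIFIED by the union bound.


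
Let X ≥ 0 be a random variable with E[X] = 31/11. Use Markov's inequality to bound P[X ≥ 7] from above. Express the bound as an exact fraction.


μ = E[X] = 31/11, a = 7.
Markov: P[X ≥ 7] ≤ μ/a = (31/11)/7 = 31/77.
Numerically: ≈ 0.40260.
(Since a = 7 > μ = 2.81818, the bound 31/77 is < 1 and informative.)

P[X ≥ 7] ≤ 31/77 ≈ 0.40260.


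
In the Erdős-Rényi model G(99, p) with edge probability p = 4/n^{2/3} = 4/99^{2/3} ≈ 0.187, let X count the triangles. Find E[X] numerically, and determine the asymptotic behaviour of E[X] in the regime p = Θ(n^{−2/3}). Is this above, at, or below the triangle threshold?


Number of potential triangles: C(99, 3) = 156849.
Each occurs with probability p³ ≈ (0.187)³ ≈ 6.52995e-03.
By linearity: E[X] = C(99, 3)·p³ ≈ 156849 · 6.52995e-03 ≈ 1024.215.
Since α = 2/3 < 1, p = c/n^{2/3} ≫ 1/n is above the triangle threshold p ~ 1/n. Asymptotically E[X] ~ (c³/6)·n^{3(1−α)} = (4³/6)·n^{1} → ∞; triangles are abundant w.h.p.

E[X] ≈ 1024.215; in regime p = Θ(1/n^{2/3}) E[X] diverges (above the triangle threshold p ~ 1/n).


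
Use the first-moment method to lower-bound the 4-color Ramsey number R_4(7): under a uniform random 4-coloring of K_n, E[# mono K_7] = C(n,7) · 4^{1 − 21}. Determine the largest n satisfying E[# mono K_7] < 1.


We need C(n, 7) · 4^{1 − 21} < 1, i.e. C(n, 7) < 4^{21 − 1} = 1099511627776.
Check values of n near the boundary:
  n = 176: C(176, 7) = 919790691600; 919790691600 < 1099511627776? YES
  n = 177: C(177, 7) = 957664425960; 957664425960 < 1099511627776? YES
  n = 178: C(178, 7) = 996867063280; 996867063280 < 1099511627776? YES
  n = 179: C(179, 7) = 1037437234460; 1037437234460 < 1099511627776? YES
  n = 180: C(180, 7) = 1079414463600; 1079414463600 < 1099511627776? YES
  n = 181: C(181, 7) = 1122839183400; 1122839183400 < 1099511627776? NO
  n = 182: C(182, 7) = 1167752750736; 1167752750736 < 1099511627776? NO
  n = 183: C(183, 7) = 1214197462413; 1214197462413 < 1099511627776? NO
The largest n with C(n, 7) < 1099511627776 is n = 180 (where E[X] = 67463403975/68719476736 ≈ 0.9817). Hence R_4(7) > 180, i.e. R_4(7) ≥ 181.

Largest n = 180; hence R_4(7) > 180.


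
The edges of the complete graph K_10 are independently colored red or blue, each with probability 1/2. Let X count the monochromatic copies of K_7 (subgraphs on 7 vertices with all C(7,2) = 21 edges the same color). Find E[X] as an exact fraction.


Let X = Σ_S X_S over the C(10, 7) = 120 subsets S of size 7, where X_S = 1 if the K_7 on S is monochromatic.
For a fixed S, the K_7 on S has C(7, 2) = 21 edges. P[all 21 edges red] = (1/2)^21, and likewise for blue, so P[monochromatic] = 2·(1/2)^21 = 2^{1 − 21} = 1/1048576.
By linearity: E[X] = C(10, 7) · 2^{1 − 21} = 120 · 1/1048576 = 15/131072.
Numerically: E[X] ≈ 0.00011.

E[X] = C(10,7)·2^(1−C(7,2)) = 15/131072 ≈ 0.00011.


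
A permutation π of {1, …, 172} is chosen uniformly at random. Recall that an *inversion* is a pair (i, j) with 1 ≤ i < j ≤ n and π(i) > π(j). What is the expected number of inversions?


Write X = Σ X_I over the C(172, 2) = 14706 pairs i < j, with X_I the indicator of one inversion.
There are 14706 indicators.
For each fixed pair i < j, the values π(i) and π(j) are two distinct elements of {1, …, 172} in uniformly random order; by symmetry P[π(i) > π(j)] = 1/2.
By linearity: E[X] = 14706 · (1/2) = C(172, 2) · (1/2) = 14706/2 = 7353 ≈ 7353.00000.

E[X] = 7353 = 7353.00000.


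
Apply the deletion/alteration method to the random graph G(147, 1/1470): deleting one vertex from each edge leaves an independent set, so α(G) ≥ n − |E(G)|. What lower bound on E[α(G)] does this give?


E[|E(G)|] = C(147, 2)·p = 10731 · (1/1470) = 73/10.
E[α(G)] ≥ n − E[|E(G)|] = 147 − 73/10 = 1397/10.
Numerically: ≈ 139.700000.
(This is only a lower bound; the true E[α(G)] may be larger.)

E[α(G)] ≥ 1397/10 ≈ 139.700000.


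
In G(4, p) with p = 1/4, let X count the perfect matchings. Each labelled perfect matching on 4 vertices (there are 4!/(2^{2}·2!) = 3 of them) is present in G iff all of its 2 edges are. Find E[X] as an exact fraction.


K_4 has 4!/(2^{2}·2!) = 3 labelled perfect matchings.
For each such perfect matching H, let X_H = 1 if all 2 edges of H are present in G. Then P[X_H = 1] = p^{2} = (1/4)^{2} = 1/16.
By linearity: E[X] = Σ_H E[X_H] = 3 · p^{2} = 3 · 1/16 = 3/16.
Numerically: E[X] ≈ 0.1875.

E[X] = 3 · (1/4)^{2} = 3/16 ≈ 0.1875.


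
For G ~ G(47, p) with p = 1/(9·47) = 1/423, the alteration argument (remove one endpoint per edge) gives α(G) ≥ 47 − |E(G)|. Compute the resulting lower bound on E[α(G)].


E[|E(G)|] = C(47, 2)·p = 1081 · (1/423) = 23/9.
E[α(G)] ≥ n − E[|E(G)|] = 47 − 23/9 = 400/9.
Numerically: ≈ 44.444.
(This is only a lower bound; the true E[α(G)] may be larger.)

E[α(G)] ≥ 400/9 ≈ 44.444.


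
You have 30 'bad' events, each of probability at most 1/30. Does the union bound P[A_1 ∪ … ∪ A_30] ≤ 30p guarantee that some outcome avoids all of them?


Union bound: P[∪_{i=1}^{30} A_i] ≤ Σ_i P[A_i] ≤ 30·p = 30·(1/30) = 1.
Numerically: 1 ≈ 1.000.
Is 1 < 1? NO.
Since the bound 1 is ≥ 1, the union bound is uninformative here; it does NOT by itself certify existence.

30·p = 1 ≈ 1.000; existence NOT certified by the union bound.


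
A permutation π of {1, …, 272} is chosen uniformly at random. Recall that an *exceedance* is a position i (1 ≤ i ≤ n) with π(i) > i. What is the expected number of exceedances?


Write X = Σ_{i=1}^{272} X_i, where X_i = 1_{π(i) > i}.
For each fixed i, π(i) is uniform over {1, …, 272} (marginal of a uniform permutation), so P[π(i) > i] = (n − i)/n. Summing: Σ_{i=1}^{272} (n − i)/n = (0 + 1 + … + 271)/272 = 272(272 − 1)/(2·272) = (272 − 1)/2.
Hence E[X] = Σ_{i=1}^{272} (272 − i)/272 = 271/2 ≈ 135.50000.

E[X] = 271/2 = 135.50000.


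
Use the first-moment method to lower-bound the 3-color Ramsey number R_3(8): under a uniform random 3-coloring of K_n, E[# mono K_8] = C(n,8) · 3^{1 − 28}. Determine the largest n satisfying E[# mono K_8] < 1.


We need C(n, 8) · 3^{1 − 28} < 1, i.e. C(n, 8) < 3^{28 − 1} = 7625597484987.
Check values of n near the boundary:
  n = 151: C(151, 8) = 5551321138650; 5551321138650 < 7625597484987? YES
  n = 152: C(152, 8) = 5859727868575; 5859727868575 < 7625597484987? YES
  n = 153: C(153, 8) = 6183023199255; 6183023199255 < 7625597484987? YES
  n = 154: C(154, 8) = 6521818990995; 6521818990995 < 7625597484987? YES
  n = 155: C(155, 8) = 6876747915675; 6876747915675 < 7625597484987? YES
  n = 156: C(156, 8) = 7248464019225; 7248464019225 < 7625597484987? YES
  n = 157: C(157, 8) = 7637643295425; 7637643295425 < 7625597484987? NO
The largest n with C(n, 8) < 7625597484987 is n = 156 (where E[X] = 805384891025/847288609443 ≈ 0.9505437). Hence R_3(8) > 156, i.e. R_3(8) ≥ 157.

Largest n = 156; hence R_3(8) > 156.


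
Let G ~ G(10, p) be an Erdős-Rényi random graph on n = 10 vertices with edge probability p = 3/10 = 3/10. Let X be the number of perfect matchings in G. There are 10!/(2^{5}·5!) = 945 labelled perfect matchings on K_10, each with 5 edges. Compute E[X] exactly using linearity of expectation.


K_10 has 10!/(2^{5}·5!) = 945 labelled perfect matchings.
For each such perfect matching H, let X_H = 1 if all 5 edges of H are present in G. Then P[X_H = 1] = p^{5} = (3/10)^{5} = 243/100000.
Summing the indicators: E[X] = Σ_H E[X_H] = 945 · p^{5} = 945 · 243/100000 = 45927/20000.
Numerically: E[X] ≈ 2.296.

E[X] = 945 · (3/10)^{5} = 45927/20000 ≈ 2.296.


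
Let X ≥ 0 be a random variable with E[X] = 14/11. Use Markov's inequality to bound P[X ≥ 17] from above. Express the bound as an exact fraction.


μ = E[X] = 14/11, a = 17.
Markov: P[X ≥ 17] ≤ μ/a = (14/11)/17 = 14/187.
Numerically: ≈ 0.07487.
(Since a = 17 > μ = 1.27273, the bound 14/187 is < 1 and informative.)

P[X ≥ 17] ≤ 14/187 ≈ 0.07487.


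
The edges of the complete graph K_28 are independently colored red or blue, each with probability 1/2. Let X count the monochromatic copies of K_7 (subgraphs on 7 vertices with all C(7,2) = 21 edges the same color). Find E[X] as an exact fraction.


Let X = Σ_S X_S over the C(28, 7) = 1184040 subsets S of size 7, where X_S = 1 if the K_7 on S is monochromatic.
For a fixed S, the K_7 on S has C(7, 2) = 21 edges. P[all 21 edges red] = (1/2)^21, and likewise for blue, so P[monochromatic] = 2·(1/2)^21 = 2^{1 − 21} = 1/1048576.
By linearity: E[X] = C(28, 7) · 2^{1 − 21} = 1184040 · 1/1048576 = 148005/131072.
Numerically: E[X] ≈ 1.129.

E[X] = C(28,7)·2^(1−C(7,2)) = 148005/131072 ≈ 1.129.


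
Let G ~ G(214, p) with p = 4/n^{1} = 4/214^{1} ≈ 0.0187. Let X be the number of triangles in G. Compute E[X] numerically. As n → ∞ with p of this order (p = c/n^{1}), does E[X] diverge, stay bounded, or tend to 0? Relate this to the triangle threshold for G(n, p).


Number of potential triangles: C(214, 3) = 1610564.
Each occurs with probability p³ ≈ (0.0187)³ ≈ 6.53038e-06.
By linearity: E[X] = C(214, 3)·p³ ≈ 1610564 · 6.53038e-06 ≈ 10.518.
Here α = 1, so p = 4/n is exactly at the triangle threshold p ~ 1/n. Asymptotically E[X] → c³/6 = 4³/6 = 32/3 ≈ 10.667, a bounded constant. In this regime the triangle count is asymptotically Poisson(c³/6).

E[X] ≈ 10.518; in regime p = Θ(1/n^{1}) E[X] stays bounded (at the triangle threshold p ~ 1/n).


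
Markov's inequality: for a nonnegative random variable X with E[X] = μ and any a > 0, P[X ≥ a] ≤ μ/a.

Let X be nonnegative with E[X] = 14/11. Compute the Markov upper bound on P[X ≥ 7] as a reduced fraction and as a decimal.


μ = E[X] = 14/11, a = 7.
Markov: P[X ≥ 7] ≤ μ/a = (14/11)/7 = 2/11.
Numerically: ≈ 0.1818.
(Since a = 7 > μ = 1.2727, the bound 2/11 is < 1 and informative.)

P[X ≥ 7] ≤ 2/11 ≈ 0.1818.


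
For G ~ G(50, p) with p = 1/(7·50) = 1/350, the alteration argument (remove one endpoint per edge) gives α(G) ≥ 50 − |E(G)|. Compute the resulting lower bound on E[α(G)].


E[|E(G)|] = C(50, 2)·p = 1225 · (1/350) = 7/2.
E[α(G)] ≥ n − E[|E(G)|] = 50 − 7/2 = 93/2.
Numerically: ≈ 46.50000.
(This is only a lower bound; the true E[α(G)] may be larger.)

E[α(G)] ≥ 93/2 ≈ 46.50000.


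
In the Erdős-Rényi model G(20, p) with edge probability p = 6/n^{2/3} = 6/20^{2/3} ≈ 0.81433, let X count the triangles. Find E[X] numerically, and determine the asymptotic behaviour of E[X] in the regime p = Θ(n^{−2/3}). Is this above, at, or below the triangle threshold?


Number of potential triangles: C(20, 3) = 1140.
Each occurs with probability p³ ≈ (0.81433)³ ≈ 5.4000000e-01.
By linearity: E[X] = C(20, 3)·p³ ≈ 1140 · 5.4000000e-01 ≈ 615.60000.
Since α = 2/3 < 1, p = c/n^{2/3} ≫ 1/n is above the triangle threshold p ~ 1/n. Asymptotically E[X] ~ (c³/6)·n^{3(1−α)} = (6³/6)·n^{1} → ∞; triangles are abundant w.h.p.

E[X] ≈ 615.60000; in regime p = Θ(1/n^{2/3}) E[X] diverges (above the triangle threshold p ~ 1/n).


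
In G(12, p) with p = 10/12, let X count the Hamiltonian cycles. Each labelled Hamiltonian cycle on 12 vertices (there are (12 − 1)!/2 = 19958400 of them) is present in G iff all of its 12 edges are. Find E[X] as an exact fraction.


K_12 has (12 − 1)!/2 = 19958400 labelled Hamiltonian cycles.
For each such Hamiltonian cycle H, let X_H = 1 if all 12 edges of H are present in G. Then P[X_H = 1] = p^{12} = (5/6)^{12} = 244140625/2176782336.
Summing the indicators: E[X] = Σ_H E[X_H] = 19958400 · p^{12} = 19958400 · 244140625/2176782336 = 469970703125/209952.
Numerically: E[X] ≈ 2.23847e+06.

E[X] = 19958400 · (5/6)^{12} = 469970703125/209952 ≈ 2.23847e+06.


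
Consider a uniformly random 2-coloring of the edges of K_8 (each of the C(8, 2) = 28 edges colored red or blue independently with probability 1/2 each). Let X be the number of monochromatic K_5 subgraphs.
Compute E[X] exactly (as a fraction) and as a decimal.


Let X = Σ_S X_S over the C(8, 5) = 56 subsets S of size 5, where X_S = 1 if the K_5 on S is monochromatic.
For a fixed S, the K_5 on S has C(5, 2) = 10 edges. P[all 10 edges red] = (1/2)^10, and likewise for blue, so P[monochromatic] = 2·(1/2)^10 = 2^{1 − 10} = 1/512.
By linearity of expectation: E[X] = C(8, 5) · 2^{1 − 10} = 56 · 1/512 = 7/64.
Numerically: E[X] ≈ 0.1094.

E[X] = C(8,5)·2^(1−C(5,2)) = 7/64 ≈ 0.1094.


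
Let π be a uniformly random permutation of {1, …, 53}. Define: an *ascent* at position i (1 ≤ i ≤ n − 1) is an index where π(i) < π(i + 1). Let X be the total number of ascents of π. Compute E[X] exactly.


Write X = Σ X_I over i = 1, …, 52, with X_I the indicator of one ascent.
There are 52 indicators.
For each fixed i, the pair (π(i), π(i+1)) is a uniformly random ordered pair of distinct values from {1, …, 53}; by symmetry P[π(i) < π(i+1)] = 1/2.
By linearity: E[X] = 52 · (1/2) = (53 − 1) · (1/2) = 26 ≈ 26.0000.

E[X] = 26 = 26.0000.


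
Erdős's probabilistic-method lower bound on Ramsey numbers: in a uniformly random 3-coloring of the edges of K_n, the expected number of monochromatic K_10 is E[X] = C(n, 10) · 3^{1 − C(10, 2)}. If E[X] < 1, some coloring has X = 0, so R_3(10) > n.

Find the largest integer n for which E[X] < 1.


We need C(n, 10) · 3^{1 − 45} < 1, i.e. C(n, 10) < 3^{45 − 1} = 984770902183611232881.
Check values of n near the boundary:
  n = 568: C(568, 10) = 889446337783744949208; 889446337783744949208 < 984770902183611232881? YES
  n = 569: C(569, 10) = 905357721286137524328; 905357721286137524328 < 984770902183611232881? YES
  n = 570: C(570, 10) = 921524823451961408691; 921524823451961408691 < 984770902183611232881? YES
  n = 571: C(571, 10) = 937951290893172842001; 937951290893172842001 < 984770902183611232881? YES
  n = 572: C(572, 10) = 954640815642161682606; 954640815642161682606 < 984770902183611232881? YES
  n = 573: C(573, 10) = 971597135635805762226; 971597135635805762226 < 984770902183611232881? YES
  n = 574: C(574, 10) = 988824035203816502691; 988824035203816502691 < 984770902183611232881? NO
  n = 575: C(575, 10) = 1006325345561406175305; 1006325345561406175305 < 984770902183611232881? NO
The largest n with C(n, 10) < 984770902183611232881 is n = 573 (where E[X] = 35985079097622435638/36472996377170786403 ≈ 0.9866). Hence R_3(10) > 573, i.e. R_3(10) ≥ 574.

Largest n = 573; hence R_3(10) > 573.


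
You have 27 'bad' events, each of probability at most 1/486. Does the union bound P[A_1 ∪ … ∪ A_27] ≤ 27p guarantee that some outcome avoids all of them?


Union bound: P[∪_{i=1}^{27} A_i] ≤ Σ_i P[A_i] ≤ 27·p = 27·(1/486) = 1/18.
Numerically: 1/18 ≈ 0.05556.
Is 1/18 < 1? YES.
Since P[∪ A_i] ≤ 1/18 < 1, the complement has P[∩ A_i^c] ≥ 1 − 1/18 = 17/18 > 0, so some outcome avoids every A_i.

27·p = 1/18 ≈ 0.05556; existence CERTIFIED by the union bound.


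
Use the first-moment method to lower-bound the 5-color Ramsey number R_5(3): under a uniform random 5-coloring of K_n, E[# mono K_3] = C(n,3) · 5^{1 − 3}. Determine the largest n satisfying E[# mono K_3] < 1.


We need C(n, 3) · 5^{1 − 3} < 1, i.e. C(n, 3) < 5^{3 − 1} = 25.
Check values of n near the boundary:
  n = 3: C(3, 3) = 1; 1 < 25? YES
  n = 4: C(4, 3) = 4; 4 < 25? YES
  n = 5: C(5, 3) = 10; 10 < 25? YES
  n = 6: C(6, 3) = 20; 20 < 25? YES
  n = 7: C(7, 3) = 35; 35 < 25? NO
  n = 8: C(8, 3) = 56; 56 < 25? NO
The largest n with C(n, 3) < 25 is n = 6 (where E[X] = 4/5 ≈ 0.8000000). Hence R_5(3) > 6, i.e. R_5(3) ≥ 7.

Largest n = 6; hence R_5(3) > 6.


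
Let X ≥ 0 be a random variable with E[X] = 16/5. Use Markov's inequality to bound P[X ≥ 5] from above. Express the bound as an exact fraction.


μ = E[X] = 16/5, a = 5.
Markov: P[X ≥ 5] ≤ μ/a = (16/5)/5 = 16/25.
Numerically: ≈ 0.640000.
(Since a = 5 > μ = 3.200000, the bound 16/25 is < 1 and informative.)

P[X ≥ 5] ≤ 16/25 ≈ 0.640000.


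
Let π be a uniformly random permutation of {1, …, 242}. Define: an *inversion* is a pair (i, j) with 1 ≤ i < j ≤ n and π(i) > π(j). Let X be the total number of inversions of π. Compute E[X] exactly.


Write X = Σ X_I over the C(242, 2) = 29161 pairs i < j, with X_I the indicator of one inversion.
There are 29161 indicators.
For each fixed pair i < j, the values π(i) and π(j) are two distinct elements of {1, …, 242} in uniformly random order; by symmetry P[π(i) > π(j)] = 1/2.
By linearity: E[X] = 29161 · (1/2) = C(242, 2) · (1/2) = 29161/2 = 29161/2 ≈ 14580.500000.

E[X] = 29161/2 = 14580.500000.


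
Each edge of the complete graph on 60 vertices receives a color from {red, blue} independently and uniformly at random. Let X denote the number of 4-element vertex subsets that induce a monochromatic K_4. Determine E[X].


Let X = Σ_S X_S over the C(60, 4) = 487635 subsets S of size 4, where X_S = 1 if the K_4 on S is monochromatic.
For a fixed S, the K_4 on S has C(4, 2) = 6 edges. P[all 6 edges red] = (1/2)^6, and likewise for blue, so P[monochromatic] = 2·(1/2)^6 = 2^{1 − 6} = 1/32.
By linearity of expectation: E[X] = C(60, 4) · 2^{1 − 6} = 487635 · 1/32 = 487635/32.
Numerically: E[X] ≈ 15238.593750.

E[X] = C(60,4)·2^(1−C(4,2)) = 487635/32 ≈ 15238.593750.


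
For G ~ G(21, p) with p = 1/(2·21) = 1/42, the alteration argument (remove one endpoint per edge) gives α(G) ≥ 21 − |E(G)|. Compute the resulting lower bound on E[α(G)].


E[|E(G)|] = C(21, 2)·p = 210 · (1/42) = 5.
E[α(G)] ≥ n − E[|E(G)|] = 21 − 5 = 16.
Numerically: ≈ 16.00000.
(This is only a lower bound; the true E[α(G)] may be larger.)

E[α(G)] ≥ 16 ≈ 16.00000.


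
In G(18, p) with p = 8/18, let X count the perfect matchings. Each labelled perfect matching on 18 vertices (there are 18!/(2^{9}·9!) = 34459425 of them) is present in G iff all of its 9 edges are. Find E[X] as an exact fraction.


K_18 has 18!/(2^{9}·9!) = 34459425 labelled perfect matchings.
For each such perfect matching H, let X_H = 1 if all 9 edges of H are present in G. Then P[X_H = 1] = p^{9} = (4/9)^{9} = 262144/387420489.
By linearity of expectation: E[X] = Σ_H E[X_H] = 34459425 · p^{9} = 34459425 · 262144/387420489 = 111522611200/4782969.
Numerically: E[X] ≈ 2.33e+04.

E[X] = 34459425 · (4/9)^{9} = 111522611200/4782969 ≈ 2.33e+04.


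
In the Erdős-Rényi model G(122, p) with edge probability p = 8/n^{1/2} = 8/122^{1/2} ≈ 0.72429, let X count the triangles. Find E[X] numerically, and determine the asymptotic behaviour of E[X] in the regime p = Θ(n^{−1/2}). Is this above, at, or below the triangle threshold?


Number of potential triangles: C(122, 3) = 295240.
Each occurs with probability p³ ≈ (0.72429)³ ≈ 3.7995329e-01.
By linearity: E[X] = C(122, 3)·p³ ≈ 295240 · 3.7995329e-01 ≈ 112177.41078.
Since α = 1/2 < 1, p = c/n^{1/2} ≫ 1/n is above the triangle threshold p ~ 1/n. Asymptotically E[X] ~ (c³/6)·n^{3(1−α)} = (8³/6)·n^{1.5} → ∞; triangles are abundant w.h.p.

E[X] ≈ 112177.41078; in regime p = Θ(1/n^{1/2}) E[X] diverges (above the triangle threshold p ~ 1/n).


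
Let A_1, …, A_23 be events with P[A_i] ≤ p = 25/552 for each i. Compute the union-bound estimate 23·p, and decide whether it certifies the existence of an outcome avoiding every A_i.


Union bound: P[∪_{i=1}^{23} A_i] ≤ Σ_i P[A_i] ≤ 23·p = 23·(25/552) = 25/24.
Numerically: 25/24 ≈ 1.041667.
Is 25/24 < 1? NO.
Since the bound 25/24 is ≥ 1, the union bound is uninformative here; it does NOT by itself certify existence.

23·p = 25/24 ≈ 1.041667; existence NOT certified by the union bound.


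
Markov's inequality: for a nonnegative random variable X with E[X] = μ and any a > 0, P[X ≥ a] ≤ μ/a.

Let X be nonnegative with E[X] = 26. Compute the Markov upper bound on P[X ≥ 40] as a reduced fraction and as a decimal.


μ = E[X] = 26, a = 40.
Markov: P[X ≥ 40] ≤ μ/a = (26)/40 = 13/20.
Numerically: ≈ 0.650000.
(Since a = 40 > μ = 26.000000, the bound 13/20 is < 1 and informative.)

P[X ≥ 40] ≤ 13/20 ≈ 0.650000.


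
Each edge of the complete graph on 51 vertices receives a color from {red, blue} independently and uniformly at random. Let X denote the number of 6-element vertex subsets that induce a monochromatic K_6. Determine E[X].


Let X = Σ_S X_S over the C(51, 6) = 18009460 subsets S of size 6, where X_S = 1 if the K_6 on S is monochromatic.
For a fixed S, the K_6 on S has C(6, 2) = 15 edges. P[all 15 edges red] = (1/2)^15, and likewise for blue, so P[monochromatic] = 2·(1/2)^15 = 2^{1 − 15} = 1/16384.
By linearity: E[X] = C(51, 6) · 2^{1 − 15} = 18009460 · 1/16384 = 4502365/4096.
Numerically: E[X] ≈ 1099.210205.

E[X] = C(51,6)·2^(1−C(6,2)) = 4502365/4096 ≈ 1099.210205.


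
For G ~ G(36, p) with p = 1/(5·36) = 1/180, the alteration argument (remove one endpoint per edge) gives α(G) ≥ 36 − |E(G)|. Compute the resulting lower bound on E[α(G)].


E[|E(G)|] = C(36, 2)·p = 630 · (1/180) = 7/2.
E[α(G)] ≥ n − E[|E(G)|] = 36 − 7/2 = 65/2.
Numerically: ≈ 32.500.
(This is only a lower bound; the true E[α(G)] may be larger.)

E[α(G)] ≥ 65/2 ≈ 32.500.


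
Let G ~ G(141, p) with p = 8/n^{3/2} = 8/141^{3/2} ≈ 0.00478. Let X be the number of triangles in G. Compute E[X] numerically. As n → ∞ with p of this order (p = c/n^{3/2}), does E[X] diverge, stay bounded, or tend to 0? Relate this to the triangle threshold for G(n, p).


Number of potential triangles: C(141, 3) = 457310.
Each occurs with probability p³ ≈ (0.00478)³ ≈ 1.09090e-07.
By linearity: E[X] = C(141, 3)·p³ ≈ 457310 · 1.09090e-07 ≈ 0.050.
Since α = 3/2 > 1, p = c/n^{3/2} = o(1/n) is below the triangle threshold p ~ 1/n. Asymptotically E[X] ~ (c³/6)·n^{3(1−α)} = (8³/6)·n^{-1.5} → 0, so by Markov's inequality G has no triangles w.h.p.

E[X] ≈ 0.050; in regime p = Θ(1/n^{3/2}) E[X] tends to 0 (below the triangle threshold p ~ 1/n).


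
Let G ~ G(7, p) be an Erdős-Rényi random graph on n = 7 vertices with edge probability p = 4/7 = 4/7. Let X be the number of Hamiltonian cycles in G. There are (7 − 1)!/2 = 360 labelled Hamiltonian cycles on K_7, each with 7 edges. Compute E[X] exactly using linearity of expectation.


K_7 has (7 − 1)!/2 = 360 labelled Hamiltonian cycles.
For each such Hamiltonian cycle H, let X_H = 1 if all 7 edges of H are present in G. Then P[X_H = 1] = p^{7} = (4/7)^{7} = 16384/823543.
Summing the indicators: E[X] = Σ_H E[X_H] = 360 · p^{7} = 360 · 16384/823543 = 5898240/823543.
Numerically: E[X] ≈ 7.162.

E[X] = 360 · (4/7)^{7} = 5898240/823543 ≈ 7.162.


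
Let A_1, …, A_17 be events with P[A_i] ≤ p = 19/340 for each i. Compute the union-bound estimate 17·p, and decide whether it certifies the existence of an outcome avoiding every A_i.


Union bound: P[∪_{i=1}^{17} A_i] ≤ Σ_i P[A_i] ≤ 17·p = 17·(19/340) = 19/20.
Numerically: 19/20 ≈ 0.950000.
Is 19/20 < 1? YES.
Since P[∪ A_i] ≤ 19/20 < 1, the complement has P[∩ A_i^c] ≥ 1 − 19/20 = 1/20 > 0, so some outcome avoids every A_i.

17·p = 19/20 ≈ 0.950000; existence CERTIFIED by the union bound.


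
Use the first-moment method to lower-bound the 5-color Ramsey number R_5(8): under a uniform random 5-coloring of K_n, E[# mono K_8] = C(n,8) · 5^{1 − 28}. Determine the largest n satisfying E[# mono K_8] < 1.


We need C(n, 8) · 5^{1 − 28} < 1, i.e. C(n, 8) < 5^{28 − 1} = 7450580596923828125.
Check values of n near the boundary:
  n = 857: C(857, 8) = 6983854138365964575; 6983854138365964575 < 7450580596923828125? YES
  n = 858: C(858, 8) = 7049584530256467771; 7049584530256467771 < 7450580596923828125? YES
  n = 859: C(859, 8) = 7115855595170747139; 7115855595170747139 < 7450580596923828125? YES
  n = 860: C(860, 8) = 7182671140665308145; 7182671140665308145 < 7450580596923828125? YES
  n = 861: C(861, 8) = 7250034996615275865; 7250034996615275865 < 7450580596923828125? YES
  n = 862: C(862, 8) = 7317951015318931845; 7317951015318931845 < 7450580596923828125? YES
  n = 863: C(863, 8) = 7386423071602617757; 7386423071602617757 < 7450580596923828125? YES
  n = 864: C(864, 8) = 7455455062926006708; 7455455062926006708 < 7450580596923828125? NO
  n = 865: C(865, 8) = 7525050909487743060; 7525050909487743060 < 7450580596923828125? NO
The largest n with C(n, 8) < 7450580596923828125 is n = 863 (where E[X] = 7386423071602617757/7450580596923828125 ≈ 0.9913889). Hence R_5(8) > 863, i.e. R_5(8) ≥ 864.

Largest n = 863; hence R_5(8) > 863.


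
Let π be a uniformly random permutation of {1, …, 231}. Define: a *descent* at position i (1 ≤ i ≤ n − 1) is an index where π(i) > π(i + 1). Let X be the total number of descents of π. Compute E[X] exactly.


Write X = Σ X_I over i = 1, …, 230, with X_I the indicator of one descent.
There are 230 indicators.
For each fixed i, the pair (π(i), π(i+1)) is a uniformly random ordered pair of distinct values from {1, …, 231}; by symmetry P[π(i) > π(i+1)] = 1/2.
By linearity: E[X] = 230 · (1/2) = (231 − 1) · (1/2) = 115 ≈ 115.000000.

E[X] = 115 = 115.000000.


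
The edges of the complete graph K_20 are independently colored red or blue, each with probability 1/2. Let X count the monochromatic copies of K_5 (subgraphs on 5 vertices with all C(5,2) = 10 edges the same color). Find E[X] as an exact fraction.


Let X = Σ_S X_S over the C(20, 5) = 15504 subsets S of size 5, where X_S = 1 if the K_5 on S is monochromatic.
For a fixed S, the K_5 on S has C(5, 2) = 10 edges. P[all 10 edges red] = (1/2)^10, and likewise for blue, so P[monochromatic] = 2·(1/2)^10 = 2^{1 − 10} = 1/512.
Summing: E[X] = C(20, 5) · 2^{1 − 10} = 15504 · 1/512 = 969/32.
Numerically: E[X] ≈ 30.281.

E[X] = C(20,5)·2^(1−C(5,2)) = 969/32 ≈ 30.281.


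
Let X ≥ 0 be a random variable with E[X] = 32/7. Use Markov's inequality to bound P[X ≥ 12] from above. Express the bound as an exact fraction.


μ = E[X] = 32/7, a = 12.
Markov: P[X ≥ 12] ≤ μ/a = (32/7)/12 = 8/21.
Numerically: ≈ 0.38095.
(Since a = 12 > μ = 4.57143, the bound 8/21 is < 1 and informative.)

P[X ≥ 12] ≤ 8/21 ≈ 0.38095.


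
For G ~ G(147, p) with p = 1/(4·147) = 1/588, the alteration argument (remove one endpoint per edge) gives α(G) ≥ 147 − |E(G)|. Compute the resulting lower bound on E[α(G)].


E[|E(G)|] = C(147, 2)·p = 10731 · (1/588) = 73/4.
E[α(G)] ≥ n − E[|E(G)|] = 147 − 73/4 = 515/4.
Numerically: ≈ 128.750000.
(This is only a lower bound; the true E[α(G)] may be larger.)

E[α(G)] ≥ 515/4 ≈ 128.750000.


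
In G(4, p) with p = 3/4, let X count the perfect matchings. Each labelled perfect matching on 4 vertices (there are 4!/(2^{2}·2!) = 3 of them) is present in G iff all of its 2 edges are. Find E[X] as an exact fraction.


K_4 has 4!/(2^{2}·2!) = 3 labelled perfect matchings.
For each such perfect matching H, let X_H = 1 if all 2 edges of H are present in G. Then P[X_H = 1] = p^{2} = (3/4)^{2} = 9/16.
By linearity of expectation: E[X] = Σ_H E[X_H] = 3 · p^{2} = 3 · 9/16 = 27/16.
Numerically: E[X] ≈ 1.69.

E[X] = 3 · (3/4)^{2} = 27/16 ≈ 1.69.


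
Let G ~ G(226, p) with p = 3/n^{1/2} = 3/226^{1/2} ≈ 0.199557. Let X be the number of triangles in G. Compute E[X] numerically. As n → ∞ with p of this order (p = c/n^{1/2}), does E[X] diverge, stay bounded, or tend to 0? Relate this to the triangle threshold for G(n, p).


Number of potential triangles: C(226, 3) = 1898400.
Each occurs with probability p³ ≈ (0.199557)³ ≈ 7.94696143e-03.
By linearity: E[X] = C(226, 3)·p³ ≈ 1898400 · 7.94696143e-03 ≈ 15086.511587.
Since α = 1/2 < 1, p = c/n^{1/2} ≫ 1/n is above the triangle threshold p ~ 1/n. Asymptotically E[X] ~ (c³/6)·n^{3(1−α)} = (3³/6)·n^{1.5} → ∞; triangles are abundant w.h.p.

E[X] ≈ 15086.511587; in regime p = Θ(1/n^{1/2}) E[X] diverges (above the triangle threshold p ~ 1/n).


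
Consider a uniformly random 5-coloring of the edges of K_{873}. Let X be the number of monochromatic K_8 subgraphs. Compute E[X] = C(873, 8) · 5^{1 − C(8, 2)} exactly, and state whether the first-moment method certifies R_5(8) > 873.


E[X] = C(873, 8) · 5^{1 − 28} = 8102594482562031309 · 5^{−27} = 8102594482562031309/7450580596923828125.
As a reduced fraction: E[X] = 8102594482562031309/7450580596923828125 ≈ 1.0875.
Is E[X] < 1? NO.
Since E[X] ≥ 1, the first-moment bound is inconclusive at n = 873; it does NOT by itself certify R_5(8) > 873.

E[X] = 8102594482562031309/7450580596923828125 ≈ 1.0875; E[X] ≥ 1; first-moment method inconclusive here.


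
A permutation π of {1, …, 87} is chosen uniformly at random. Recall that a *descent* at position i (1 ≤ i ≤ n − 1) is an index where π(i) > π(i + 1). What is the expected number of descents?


Write X = Σ X_I over i = 1, …, 86, with X_I the indicator of one descent.
There are 86 indicators.
For each fixed i, the pair (π(i), π(i+1)) is a uniformly random ordered pair of distinct values from {1, …, 87}; by symmetry P[π(i) > π(i+1)] = 1/2.
By linearity: E[X] = 86 · (1/2) = (87 − 1) · (1/2) = 43 ≈ 43.00000.

E[X] = 43 = 43.00000.


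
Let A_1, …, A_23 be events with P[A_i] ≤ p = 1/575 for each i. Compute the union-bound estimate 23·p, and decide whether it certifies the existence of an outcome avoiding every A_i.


Union bound: P[∪_{i=1}^{23} A_i] ≤ Σ_i P[A_i] ≤ 23·p = 23·(1/575) = 1/25.
Numerically: 1/25 ≈ 0.04000.
Is 1/25 < 1? YES.
Since P[∪ A_i] ≤ 1/25 < 1, the complement has P[∩ A_i^c] ≥ 1 − 1/25 = 24/25 > 0, so some outcome avoids every A_i.

23·p = 1/25 ≈ 0.04000; existence CERTIFIED by the union bound.


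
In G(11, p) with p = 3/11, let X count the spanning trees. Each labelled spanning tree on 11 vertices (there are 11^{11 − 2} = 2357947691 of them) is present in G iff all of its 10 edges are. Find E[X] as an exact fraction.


K_11 has 11^{11 − 2} = 2357947691 labelled spanning trees.
For each such spanning tree H, let X_H = 1 if all 10 edges of H are present in G. Then P[X_H = 1] = p^{10} = (3/11)^{10} = 59049/25937424601.
By linearity of expectation: E[X] = Σ_H E[X_H] = 2357947691 · p^{10} = 2357947691 · 59049/25937424601 = 59049/11.
Numerically: E[X] ≈ 5368.

E[X] = 2357947691 · (3/11)^{10} = 59049/11 ≈ 5368.


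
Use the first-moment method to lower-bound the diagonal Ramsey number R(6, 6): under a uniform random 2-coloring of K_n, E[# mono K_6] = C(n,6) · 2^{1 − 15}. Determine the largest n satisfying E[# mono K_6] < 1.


We need C(n, 6) · 2^{1 − 15} < 1, i.e. C(n, 6) < 2^{15 − 1} = 16384.
Check values of n near the boundary:
  n = 11: C(11, 6) = 462; 462 < 16384? YES
  n = 12: C(12, 6) = 924; 924 < 16384? YES
  n = 13: C(13, 6) = 1716; 1716 < 16384? YES
  n = 14: C(14, 6) = 3003; 3003 < 16384? YES
  n = 15: C(15, 6) = 5005; 5005 < 16384? YES
  n = 16: C(16, 6) = 8008; 8008 < 16384? YES
  n = 17: C(17, 6) = 12376; 12376 < 16384? YES
  n = 18: C(18, 6) = 18564; 18564 < 16384? NO
  n = 19: C(19, 6) = 27132; 27132 < 16384? NO
  n = 20: C(20, 6) = 38760; 38760 < 16384? NO
The largest n with C(n, 6) < 16384 is n = 17 (where E[X] = 1547/2048 ≈ 0.75537). Hence R(6, 6) > 17, i.e. R(6, 6) ≥ 18.

Largest n = 17; hence R(6, 6) > 17.


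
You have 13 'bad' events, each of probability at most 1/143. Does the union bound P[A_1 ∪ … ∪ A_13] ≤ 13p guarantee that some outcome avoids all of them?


Union bound: P[∪_{i=1}^{13} A_i] ≤ Σ_i P[A_i] ≤ 13·p = 13·(1/143) = 1/11.
Numerically: 1/11 ≈ 0.09091.
Is 1/11 < 1? YES.
Since P[∪ A_i] ≤ 1/11 < 1, the complement has P[∩ A_i^c] ≥ 1 − 1/11 = 10/11 > 0, so some outcome avoids every A_i.

13·p = 1/11 ≈ 0.09091; existence CERTIFIED by the union bound.


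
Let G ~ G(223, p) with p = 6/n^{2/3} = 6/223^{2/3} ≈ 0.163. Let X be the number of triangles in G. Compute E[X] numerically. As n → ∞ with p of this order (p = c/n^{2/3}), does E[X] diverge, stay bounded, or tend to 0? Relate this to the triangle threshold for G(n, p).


Number of potential triangles: C(223, 3) = 1823471.
Each occurs with probability p³ ≈ (0.163)³ ≈ 4.34354e-03.
By linearity: E[X] = C(223, 3)·p³ ≈ 1823471 · 4.34354e-03 ≈ 7920.323.
Since α = 2/3 < 1, p = c/n^{2/3} ≫ 1/n is above the triangle threshold p ~ 1/n. Asymptotically E[X] ~ (c³/6)·n^{3(1−α)} = (6³/6)·n^{1} → ∞; triangles are abundant w.h.p.

E[X] ≈ 7920.323; in regime p = Θ(1/n^{2/3}) E[X] diverges (above the triangle threshold p ~ 1/n).


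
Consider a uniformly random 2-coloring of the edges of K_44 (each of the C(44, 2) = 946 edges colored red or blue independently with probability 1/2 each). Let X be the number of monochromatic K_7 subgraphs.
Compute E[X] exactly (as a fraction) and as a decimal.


Let X = Σ_S X_S over the C(44, 7) = 38320568 subsets S of size 7, where X_S = 1 if the K_7 on S is monochromatic.
For a fixed S, the K_7 on S has C(7, 2) = 21 edges. P[all 21 edges red] = (1/2)^21, and likewise for blue, so P[monochromatic] = 2·(1/2)^21 = 2^{1 − 21} = 1/1048576.
Summing: E[X] = C(44, 7) · 2^{1 − 21} = 38320568 · 1/1048576 = 4790071/131072.
Numerically: E[X] ≈ 36.545341.

E[X] = C(44,7)·2^(1−C(7,2)) = 4790071/131072 ≈ 36.545341.


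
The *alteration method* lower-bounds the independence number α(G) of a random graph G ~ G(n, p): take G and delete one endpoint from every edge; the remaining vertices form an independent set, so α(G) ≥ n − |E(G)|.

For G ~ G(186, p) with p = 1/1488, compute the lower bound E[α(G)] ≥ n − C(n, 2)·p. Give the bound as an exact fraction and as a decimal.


E[|E(G)|] = C(186, 2)·p = 17205 · (1/1488) = 185/16.
E[α(G)] ≥ n − E[|E(G)|] = 186 − 185/16 = 2791/16.
Numerically: ≈ 174.4375.
(This is only a lower bound; the true E[α(G)] may be larger.)

E[α(G)] ≥ 2791/16 ≈ 174.4375.


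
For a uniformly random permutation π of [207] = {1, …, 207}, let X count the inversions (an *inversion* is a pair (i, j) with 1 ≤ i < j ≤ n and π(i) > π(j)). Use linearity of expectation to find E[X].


Write X = Σ X_I over the C(207, 2) = 21321 pairs i < j, with X_I the indicator of one inversion.
There are 21321 indicators.
For each fixed pair i < j, the values π(i) and π(j) are two distinct elements of {1, …, 207} in uniformly random order; by symmetry P[π(i) > π(j)] = 1/2.
By linearity: E[X] = 21321 · (1/2) = C(207, 2) · (1/2) = 21321/2 = 21321/2 ≈ 10660.500000.

E[X] = 21321/2 = 10660.500000.


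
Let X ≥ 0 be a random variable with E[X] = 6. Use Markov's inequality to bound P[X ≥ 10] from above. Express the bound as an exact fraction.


μ = E[X] = 6, a = 10.
Markov: P[X ≥ 10] ≤ μ/a = (6)/10 = 3/5.
Numerically: ≈ 0.60000.
(Since a = 10 > μ = 6.00000, the bound 3/5 is < 1 and informative.)

P[X ≥ 10] ≤ 3/5 ≈ 0.60000.


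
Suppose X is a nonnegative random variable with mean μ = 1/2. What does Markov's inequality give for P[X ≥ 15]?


μ = E[X] = 1/2, a = 15.
Markov: P[X ≥ 15] ≤ μ/a = (1/2)/15 = 1/30.
Numerically: ≈ 0.033333.
(Since a = 15 > μ = 0.500000, the bound 1/30 is < 1 and informative.)

P[X ≥ 15] ≤ 1/30 ≈ 0.033333.


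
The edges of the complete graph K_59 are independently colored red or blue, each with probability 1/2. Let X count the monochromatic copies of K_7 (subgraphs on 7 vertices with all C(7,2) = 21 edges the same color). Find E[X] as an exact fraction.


Let X = Σ_S X_S over the C(59, 7) = 341149446 subsets S of size 7, where X_S = 1 if the K_7 on S is monochromatic.
For a fixed S, the K_7 on S has C(7, 2) = 21 edges. P[all 21 edges red] = (1/2)^21, and likewise for blue, so P[monochromatic] = 2·(1/2)^21 = 2^{1 − 21} = 1/1048576.
Summing: E[X] = C(59, 7) · 2^{1 − 21} = 341149446 · 1/1048576 = 170574723/524288.
Numerically: E[X] ≈ 325.3455.

E[X] = C(59,7)·2^(1−C(7,2)) = 170574723/524288 ≈ 325.3455.


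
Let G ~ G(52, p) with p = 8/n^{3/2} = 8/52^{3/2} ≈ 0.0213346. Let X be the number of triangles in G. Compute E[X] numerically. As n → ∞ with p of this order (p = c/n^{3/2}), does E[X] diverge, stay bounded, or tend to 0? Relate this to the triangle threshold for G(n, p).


Number of potential triangles: C(52, 3) = 22100.
Each occurs with probability p³ ≈ (0.0213346)³ ≈ 9.71079788e-06.
By linearity: E[X] = C(52, 3)·p³ ≈ 22100 · 9.71079788e-06 ≈ 0.214609.
Since α = 3/2 > 1, p = c/n^{3/2} = o(1/n) is below the triangle threshold p ~ 1/n. Asymptotically E[X] ~ (c³/6)·n^{3(1−α)} = (8³/6)·n^{-1.5} → 0, so by Markov's inequality G has no triangles w.h.p.

E[X] ≈ 0.214609; in regime p = Θ(1/n^{3/2}) E[X] tends to 0 (below the triangle threshold p ~ 1/n).
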